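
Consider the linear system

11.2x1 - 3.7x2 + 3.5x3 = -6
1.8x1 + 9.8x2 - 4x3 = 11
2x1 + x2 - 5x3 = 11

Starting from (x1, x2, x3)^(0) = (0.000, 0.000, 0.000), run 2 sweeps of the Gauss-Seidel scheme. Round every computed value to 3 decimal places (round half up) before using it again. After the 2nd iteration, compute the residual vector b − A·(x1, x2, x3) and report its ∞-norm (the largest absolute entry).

4.773

Iteration 1:
  x1 = (-6 - (-3.7)·0.000 - (3.5)·0.000) / (11.2) = -0.536
  x2 = (11 - (1.8)·-0.536 - (-4)·0.000) / (9.8) = 1.221
  x3 = (11 - (2)·-0.536 - (1)·1.221) / (-5) = -2.170
Iteration 2:
  x1 = (-6 - (-3.7)·1.221 - (3.5)·-2.170) / (11.2) = 0.546
  x2 = (11 - (1.8)·0.546 - (-4)·-2.170) / (9.8) = 0.136
  x3 = (11 - (2)·0.546 - (1)·0.136) / (-5) = -1.954
Residual b − A·x = (-4.773, 0.868, 0.002); ∞-norm = 4.773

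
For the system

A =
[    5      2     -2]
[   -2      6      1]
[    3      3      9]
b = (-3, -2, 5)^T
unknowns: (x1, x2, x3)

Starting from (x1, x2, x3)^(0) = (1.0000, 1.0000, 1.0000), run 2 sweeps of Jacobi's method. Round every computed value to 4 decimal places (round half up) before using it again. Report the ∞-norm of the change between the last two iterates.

Iteration 1:
  x1 = (-3 - (2)·1.0000 - (-2)·1.0000) / (5) = -0.6000
  x2 = (-2 - (-2)·1.0000 - (1)·1.0000) / (6) = -0.1667
  x3 = (5 - (3)·1.0000 - (3)·1.0000) / (9) = -0.1111
Iteration 2:
  x1 = (-3 - (2)·-0.1667 - (-2)·-0.1111) / (5) = -0.5778
  x2 = (-2 - (-2)·-0.6000 - (1)·-0.1111) / (6) = -0.5148
  x3 = (5 - (3)·-0.6000 - (3)·-0.1667) / (9) = 0.8111
Change: (0.0222, -0.3481, 0.9222) → max |·| = 0.9222

0.9222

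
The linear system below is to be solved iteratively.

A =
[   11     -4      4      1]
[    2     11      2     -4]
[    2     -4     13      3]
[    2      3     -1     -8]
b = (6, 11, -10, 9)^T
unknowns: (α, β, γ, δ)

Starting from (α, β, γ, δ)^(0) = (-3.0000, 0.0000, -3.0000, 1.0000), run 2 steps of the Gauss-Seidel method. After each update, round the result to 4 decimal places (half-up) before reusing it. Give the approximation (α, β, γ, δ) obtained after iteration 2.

(1.4087, 0.8647, -0.7116, -0.3596)

Iteration 1:
  α = (6 - (-4)·0.0000 - (4)·-3.0000 - (1)·1.0000) / (11) = 1.5455
  β = (11 - (2)·1.5455 - (2)·-3.0000 - (-4)·1.0000) / (11) = 1.6281
  γ = (-10 - (2)·1.5455 - (-4)·1.6281 - (3)·1.0000) / (13) = -0.7368
  δ = (9 - (2)·1.5455 - (3)·1.6281 - (-1)·-0.7368) / (-8) = -0.0360
Iteration 2:
  α = (6 - (-4)·1.6281 - (4)·-0.7368 - (1)·-0.0360) / (11) = 1.4087
  β = (11 - (2)·1.4087 - (2)·-0.7368 - (-4)·-0.0360) / (11) = 0.8647
  γ = (-10 - (2)·1.4087 - (-4)·0.8647 - (3)·-0.0360) / (13) = -0.7116
  δ = (9 - (2)·1.4087 - (3)·0.8647 - (-1)·-0.7116) / (-8) = -0.3596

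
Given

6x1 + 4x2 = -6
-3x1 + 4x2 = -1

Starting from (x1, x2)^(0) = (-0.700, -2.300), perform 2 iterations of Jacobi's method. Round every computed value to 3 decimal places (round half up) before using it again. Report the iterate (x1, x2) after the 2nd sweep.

(-0.483, 0.150)

Iteration 1:
  x1 = (-6 - (4)·-2.300) / (6) = 0.533
  x2 = (-1 - (-3)·-0.700) / (4) = -0.775
Iteration 2:
  x1 = (-6 - (4)·-0.775) / (6) = -0.483
  x2 = (-1 - (-3)·0.533) / (4) = 0.150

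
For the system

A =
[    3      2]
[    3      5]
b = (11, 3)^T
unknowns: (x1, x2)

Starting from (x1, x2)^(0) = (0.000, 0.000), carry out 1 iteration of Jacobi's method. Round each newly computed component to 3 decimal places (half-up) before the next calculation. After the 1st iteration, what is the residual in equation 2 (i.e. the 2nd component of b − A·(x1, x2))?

-11.001

Iteration 1:
  x1 = (11 - (2)·0.000) / (3) = 3.667
  x2 = (3 - (3)·0.000) / (5) = 0.600
Residual b − A·x = (-1.201, -11.001)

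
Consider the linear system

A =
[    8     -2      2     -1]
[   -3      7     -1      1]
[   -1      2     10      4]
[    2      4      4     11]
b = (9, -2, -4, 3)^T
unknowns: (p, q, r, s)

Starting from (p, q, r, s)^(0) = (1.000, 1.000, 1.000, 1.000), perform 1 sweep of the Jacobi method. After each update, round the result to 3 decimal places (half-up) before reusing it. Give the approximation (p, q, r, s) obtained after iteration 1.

(1.250, 0.143, -0.900, -0.636)

Iteration 1:
  p = (9 - (-2)·1.000 - (2)·1.000 - (-1)·1.000) / (8) = 1.250
  q = (-2 - (-3)·1.000 - (-1)·1.000 - (1)·1.000) / (7) = 0.143
  r = (-4 - (-1)·1.000 - (2)·1.000 - (4)·1.000) / (10) = -0.900
  s = (3 - (2)·1.000 - (4)·1.000 - (4)·1.000) / (11) = -0.636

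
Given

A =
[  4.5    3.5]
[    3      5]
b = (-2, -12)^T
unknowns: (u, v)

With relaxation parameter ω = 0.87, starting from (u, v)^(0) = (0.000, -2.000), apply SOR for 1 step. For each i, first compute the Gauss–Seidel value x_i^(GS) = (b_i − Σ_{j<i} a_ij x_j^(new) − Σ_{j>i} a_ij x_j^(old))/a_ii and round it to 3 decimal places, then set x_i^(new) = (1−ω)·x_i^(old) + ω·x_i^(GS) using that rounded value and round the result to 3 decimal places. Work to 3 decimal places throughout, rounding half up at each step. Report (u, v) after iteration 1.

(0.967, -2.853)

Iteration 1:
  u: GS value = (-2 - (3.5)·-2.000) / (4.5) = 1.111;  u ← (1−ω)·0.000 + ω·1.111 = 0.967
  v: GS value = (-12 - (3)·0.967) / (5) = -2.980;  v ← (1−ω)·-2.000 + ω·-2.980 = -2.853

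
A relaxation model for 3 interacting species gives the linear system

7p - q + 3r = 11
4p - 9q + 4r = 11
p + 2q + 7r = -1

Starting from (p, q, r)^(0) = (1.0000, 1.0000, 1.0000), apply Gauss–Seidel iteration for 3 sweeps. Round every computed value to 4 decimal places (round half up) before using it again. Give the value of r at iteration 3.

-0.1920

Iteration 1:
  p = (11 - (-1)·1.0000 - (3)·1.0000) / (7) = 1.2857
  q = (11 - (4)·1.2857 - (4)·1.0000) / (-9) = -0.2064
  r = (-1 - (1)·1.2857 - (2)·-0.2064) / (7) = -0.2676
Iteration 2:
  p = (11 - (-1)·-0.2064 - (3)·-0.2676) / (7) = 1.6566
  q = (11 - (4)·1.6566 - (4)·-0.2676) / (-9) = -0.6049
  r = (-1 - (1)·1.6566 - (2)·-0.6049) / (7) = -0.2067
Iteration 3:
  p = (11 - (-1)·-0.6049 - (3)·-0.2067) / (7) = 1.5736
  q = (11 - (4)·1.5736 - (4)·-0.2067) / (-9) = -0.6147
  r = (-1 - (1)·1.5736 - (2)·-0.6147) / (7) = -0.1920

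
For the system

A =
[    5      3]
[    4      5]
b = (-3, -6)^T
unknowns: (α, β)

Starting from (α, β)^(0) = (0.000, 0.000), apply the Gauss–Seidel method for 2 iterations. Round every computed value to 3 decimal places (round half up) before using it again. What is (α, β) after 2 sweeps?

(-0.168, -1.066)

Iteration 1:
  α = (-3 - (3)·0.000) / (5) = -0.600
  β = (-6 - (4)·-0.600) / (5) = -0.720
Iteration 2:
  α = (-3 - (3)·-0.720) / (5) = -0.168
  β = (-6 - (4)·-0.168) / (5) = -1.066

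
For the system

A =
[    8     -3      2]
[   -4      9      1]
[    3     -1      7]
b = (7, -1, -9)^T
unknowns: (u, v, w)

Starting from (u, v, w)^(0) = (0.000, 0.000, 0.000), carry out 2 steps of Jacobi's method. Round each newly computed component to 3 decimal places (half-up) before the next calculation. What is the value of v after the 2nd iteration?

0.421

Iteration 1:
  u = (7 - (-3)·0.000 - (2)·0.000) / (8) = 0.875
  v = (-1 - (-4)·0.000 - (1)·0.000) / (9) = -0.111
  w = (-9 - (3)·0.000 - (-1)·0.000) / (7) = -1.286
Iteration 2:
  u = (7 - (-3)·-0.111 - (2)·-1.286) / (8) = 1.155
  v = (-1 - (-4)·0.875 - (1)·-1.286) / (9) = 0.421
  w = (-9 - (3)·0.875 - (-1)·-0.111) / (7) = -1.677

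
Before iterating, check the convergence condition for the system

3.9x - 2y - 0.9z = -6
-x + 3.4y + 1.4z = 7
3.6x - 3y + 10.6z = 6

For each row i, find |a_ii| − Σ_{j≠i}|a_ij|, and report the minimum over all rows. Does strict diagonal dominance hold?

row 1: |3.9| − (2+0.9) = 1
row 2: |3.4| − (1+1.4) = 1
row 3: |10.6| − (3.6+3) = 4
minimum over rows = 1 → strictly diagonally dominant (convergence guaranteed)

1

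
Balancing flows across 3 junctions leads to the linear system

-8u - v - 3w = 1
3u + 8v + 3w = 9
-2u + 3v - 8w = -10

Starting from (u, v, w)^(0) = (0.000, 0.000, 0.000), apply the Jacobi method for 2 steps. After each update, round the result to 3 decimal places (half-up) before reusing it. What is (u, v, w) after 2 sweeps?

(-0.734, 0.703, 1.703)

Iteration 1:
  u = (1 - (-1)·0.000 - (-3)·0.000) / (-8) = -0.125
  v = (9 - (3)·0.000 - (3)·0.000) / (8) = 1.125
  w = (-10 - (-2)·0.000 - (3)·0.000) / (-8) = 1.250
Iteration 2:
  u = (1 - (-1)·1.125 - (-3)·1.250) / (-8) = -0.734
  v = (9 - (3)·-0.125 - (3)·1.250) / (8) = 0.703
  w = (-10 - (-2)·-0.125 - (3)·1.125) / (-8) = 1.703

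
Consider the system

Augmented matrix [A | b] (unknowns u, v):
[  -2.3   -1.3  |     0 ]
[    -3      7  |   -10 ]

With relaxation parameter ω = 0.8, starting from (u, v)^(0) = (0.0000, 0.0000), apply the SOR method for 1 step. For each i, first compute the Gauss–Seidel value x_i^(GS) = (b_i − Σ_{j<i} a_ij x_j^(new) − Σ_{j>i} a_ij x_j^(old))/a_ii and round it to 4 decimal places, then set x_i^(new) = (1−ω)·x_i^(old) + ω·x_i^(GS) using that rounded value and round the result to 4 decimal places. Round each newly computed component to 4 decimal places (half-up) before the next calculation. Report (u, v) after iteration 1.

(0.0000, -1.1429)

Iteration 1:
  u: GS value = (0 - (-1.3)·0.0000) / (-2.3) = 0.0000;  u ← (1−ω)·0.0000 + ω·0.0000 = 0.0000
  v: GS value = (-10 - (-3)·0.0000) / (7) = -1.4286;  v ← (1−ω)·0.0000 + ω·-1.4286 = -1.1429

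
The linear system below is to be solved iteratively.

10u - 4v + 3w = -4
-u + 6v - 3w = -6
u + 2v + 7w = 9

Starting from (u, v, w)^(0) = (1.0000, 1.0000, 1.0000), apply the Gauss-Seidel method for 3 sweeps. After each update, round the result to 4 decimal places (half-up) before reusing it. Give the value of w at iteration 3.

Iteration 1:
  u = (-4 - (-4)·1.0000 - (3)·1.0000) / (10) = -0.3000
  v = (-6 - (-1)·-0.3000 - (-3)·1.0000) / (6) = -0.5500
  w = (9 - (1)·-0.3000 - (2)·-0.5500) / (7) = 1.4857
Iteration 2:
  u = (-4 - (-4)·-0.5500 - (3)·1.4857) / (10) = -1.0657
  v = (-6 - (-1)·-1.0657 - (-3)·1.4857) / (6) = -0.4348
  w = (9 - (1)·-1.0657 - (2)·-0.4348) / (7) = 1.5622
Iteration 3:
  u = (-4 - (-4)·-0.4348 - (3)·1.5622) / (10) = -1.0426
  v = (-6 - (-1)·-1.0426 - (-3)·1.5622) / (6) = -0.3927
  w = (9 - (1)·-1.0426 - (2)·-0.3927) / (7) = 1.5469

1.5469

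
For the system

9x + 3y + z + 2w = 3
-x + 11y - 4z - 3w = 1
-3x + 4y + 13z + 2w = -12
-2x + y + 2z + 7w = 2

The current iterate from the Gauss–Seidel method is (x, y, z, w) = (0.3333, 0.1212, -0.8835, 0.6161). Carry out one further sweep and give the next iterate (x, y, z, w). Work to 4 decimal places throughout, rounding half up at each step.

(0.2542, -0.0392, -0.9471, 0.6345)

One sweep:
  x = (3 - (3)·0.1212 - (1)·-0.8835 - (2)·0.6161) / (9) = 0.2542
  y = (1 - (-1)·0.2542 - (-4)·-0.8835 - (-3)·0.6161) / (11) = -0.0392
  z = (-12 - (-3)·0.2542 - (4)·-0.0392 - (2)·0.6161) / (13) = -0.9471
  w = (2 - (-2)·0.2542 - (1)·-0.0392 - (2)·-0.9471) / (7) = 0.6345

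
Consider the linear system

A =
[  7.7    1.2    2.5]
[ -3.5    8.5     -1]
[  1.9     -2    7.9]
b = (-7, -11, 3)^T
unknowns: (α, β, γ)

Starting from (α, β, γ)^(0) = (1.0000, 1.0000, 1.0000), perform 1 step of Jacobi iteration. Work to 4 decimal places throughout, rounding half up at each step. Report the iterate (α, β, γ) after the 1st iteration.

Iteration 1:
  α = (-7 - (1.2)·1.0000 - (2.5)·1.0000) / (7.7) = -1.3896
  β = (-11 - (-3.5)·1.0000 - (-1)·1.0000) / (8.5) = -0.7647
  γ = (3 - (1.9)·1.0000 - (-2)·1.0000) / (7.9) = 0.3924

(-1.3896, -0.7647, 0.3924)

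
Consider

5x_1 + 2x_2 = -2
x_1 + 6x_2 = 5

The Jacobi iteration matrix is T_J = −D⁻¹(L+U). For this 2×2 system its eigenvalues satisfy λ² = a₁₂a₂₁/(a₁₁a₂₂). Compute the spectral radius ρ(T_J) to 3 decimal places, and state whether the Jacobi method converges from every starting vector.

0.258

a₁₂a₂₁/(a₁₁a₂₂) = (2)·(1) / ((5)·(6)) = 0.066667
ρ = √|0.066667| = √0.066667 = 0.258
ρ < 1, so Jacobi converges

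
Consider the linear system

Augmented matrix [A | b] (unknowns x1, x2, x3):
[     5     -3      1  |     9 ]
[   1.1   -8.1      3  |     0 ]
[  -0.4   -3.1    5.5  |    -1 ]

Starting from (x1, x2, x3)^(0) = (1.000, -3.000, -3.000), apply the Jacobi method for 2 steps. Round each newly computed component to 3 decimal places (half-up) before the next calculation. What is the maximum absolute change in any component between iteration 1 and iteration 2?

1.112

Iteration 1:
  x1 = (9 - (-3)·-3.000 - (1)·-3.000) / (5) = 0.600
  x2 = (0 - (1.1)·1.000 - (3)·-3.000) / (-8.1) = -0.975
  x3 = (-1 - (-0.4)·1.000 - (-3.1)·-3.000) / (5.5) = -1.800
Iteration 2:
  x1 = (9 - (-3)·-0.975 - (1)·-1.800) / (5) = 1.575
  x2 = (0 - (1.1)·0.600 - (3)·-1.800) / (-8.1) = -0.585
  x3 = (-1 - (-0.4)·0.600 - (-3.1)·-0.975) / (5.5) = -0.688
Change: (0.975, 0.390, 1.112) → max |·| = 1.112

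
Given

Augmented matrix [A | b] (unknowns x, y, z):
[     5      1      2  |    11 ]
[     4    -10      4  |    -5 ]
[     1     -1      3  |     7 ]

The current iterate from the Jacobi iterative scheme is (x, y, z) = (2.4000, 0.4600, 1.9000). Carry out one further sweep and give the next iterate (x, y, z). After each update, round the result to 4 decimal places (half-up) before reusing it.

One sweep:
  x = (11 - (1)·0.4600 - (2)·1.9000) / (5) = 1.3480
  y = (-5 - (4)·2.4000 - (4)·1.9000) / (-10) = 2.2200
  z = (7 - (1)·2.4000 - (-1)·0.4600) / (3) = 1.6867

(1.3480, 2.2200, 1.6867)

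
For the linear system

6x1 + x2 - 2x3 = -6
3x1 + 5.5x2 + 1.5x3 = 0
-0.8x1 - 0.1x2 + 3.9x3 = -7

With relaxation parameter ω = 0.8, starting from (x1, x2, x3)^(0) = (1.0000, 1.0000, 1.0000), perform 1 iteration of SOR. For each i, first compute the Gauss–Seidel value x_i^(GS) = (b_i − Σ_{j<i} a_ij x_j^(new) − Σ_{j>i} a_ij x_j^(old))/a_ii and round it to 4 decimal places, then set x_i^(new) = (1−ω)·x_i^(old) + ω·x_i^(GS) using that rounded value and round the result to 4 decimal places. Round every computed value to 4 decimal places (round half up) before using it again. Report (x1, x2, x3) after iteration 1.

(-0.4666, 0.1854, -1.3086)

Iteration 1:
  x1: GS value = (-6 - (1)·1.0000 - (-2)·1.0000) / (6) = -0.8333;  x1 ← (1−ω)·1.0000 + ω·-0.8333 = -0.4666
  x2: GS value = (0 - (3)·-0.4666 - (1.5)·1.0000) / (5.5) = -0.0182;  x2 ← (1−ω)·1.0000 + ω·-0.0182 = 0.1854
  x3: GS value = (-7 - (-0.8)·-0.4666 - (-0.1)·0.1854) / (3.9) = -1.8858;  x3 ← (1−ω)·1.0000 + ω·-1.8858 = -1.3086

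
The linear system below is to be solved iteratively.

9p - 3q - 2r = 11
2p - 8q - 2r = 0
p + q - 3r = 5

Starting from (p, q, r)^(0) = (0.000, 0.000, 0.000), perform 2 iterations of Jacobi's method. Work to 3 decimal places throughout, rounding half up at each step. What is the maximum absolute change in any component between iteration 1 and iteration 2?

0.722

Iteration 1:
  p = (11 - (-3)·0.000 - (-2)·0.000) / (9) = 1.222
  q = (0 - (2)·0.000 - (-2)·0.000) / (-8) = 0.000
  r = (5 - (1)·0.000 - (1)·0.000) / (-3) = -1.667
Iteration 2:
  p = (11 - (-3)·0.000 - (-2)·-1.667) / (9) = 0.852
  q = (0 - (2)·1.222 - (-2)·-1.667) / (-8) = 0.722
  r = (5 - (1)·1.222 - (1)·0.000) / (-3) = -1.259
Change: (-0.370, 0.722, 0.408) → max |·| = 0.722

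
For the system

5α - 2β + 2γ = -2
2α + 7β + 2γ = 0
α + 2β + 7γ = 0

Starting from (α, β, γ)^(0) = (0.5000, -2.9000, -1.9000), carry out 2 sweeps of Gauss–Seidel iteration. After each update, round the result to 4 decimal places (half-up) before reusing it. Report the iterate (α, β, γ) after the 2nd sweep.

(-0.0490, 0.0443, -0.0057)

Iteration 1:
  α = (-2 - (-2)·-2.9000 - (2)·-1.9000) / (5) = -0.8000
  β = (0 - (2)·-0.8000 - (2)·-1.9000) / (7) = 0.7714
  γ = (0 - (1)·-0.8000 - (2)·0.7714) / (7) = -0.1061
Iteration 2:
  α = (-2 - (-2)·0.7714 - (2)·-0.1061) / (5) = -0.0490
  β = (0 - (2)·-0.0490 - (2)·-0.1061) / (7) = 0.0443
  γ = (0 - (1)·-0.0490 - (2)·0.0443) / (7) = -0.0057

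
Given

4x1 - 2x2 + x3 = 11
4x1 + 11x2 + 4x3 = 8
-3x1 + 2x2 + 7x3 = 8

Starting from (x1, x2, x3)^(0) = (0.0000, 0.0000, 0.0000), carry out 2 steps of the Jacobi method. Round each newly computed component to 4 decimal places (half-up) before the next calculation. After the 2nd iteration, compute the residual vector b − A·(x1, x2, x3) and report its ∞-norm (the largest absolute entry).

4.1947

Iteration 1:
  x1 = (11 - (-2)·0.0000 - (1)·0.0000) / (4) = 2.7500
  x2 = (8 - (4)·0.0000 - (4)·0.0000) / (11) = 0.7273
  x3 = (8 - (-3)·0.0000 - (2)·0.0000) / (7) = 1.1429
Iteration 2:
  x1 = (11 - (-2)·0.7273 - (1)·1.1429) / (4) = 2.8279
  x2 = (8 - (4)·2.7500 - (4)·1.1429) / (11) = -0.6883
  x3 = (8 - (-3)·2.7500 - (2)·0.7273) / (7) = 2.1136
Residual b − A·x = (-3.8018, -4.1947, 3.0651); ∞-norm = 4.1947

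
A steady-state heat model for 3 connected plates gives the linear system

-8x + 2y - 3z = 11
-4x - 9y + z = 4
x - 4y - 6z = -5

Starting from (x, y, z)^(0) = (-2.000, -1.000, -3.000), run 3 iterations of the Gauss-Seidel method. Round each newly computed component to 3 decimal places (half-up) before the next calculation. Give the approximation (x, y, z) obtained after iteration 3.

Iteration 1:
  x = (11 - (2)·-1.000 - (-3)·-3.000) / (-8) = -0.500
  y = (4 - (-4)·-0.500 - (1)·-3.000) / (-9) = -0.556
  z = (-5 - (1)·-0.500 - (-4)·-0.556) / (-6) = 1.121
Iteration 2:
  x = (11 - (2)·-0.556 - (-3)·1.121) / (-8) = -1.934
  y = (4 - (-4)·-1.934 - (1)·1.121) / (-9) = 0.540
  z = (-5 - (1)·-1.934 - (-4)·0.540) / (-6) = 0.151
Iteration 3:
  x = (11 - (2)·0.540 - (-3)·0.151) / (-8) = -1.297
  y = (4 - (-4)·-1.297 - (1)·0.151) / (-9) = 0.149
  z = (-5 - (1)·-1.297 - (-4)·0.149) / (-6) = 0.518

(-1.297, 0.149, 0.518)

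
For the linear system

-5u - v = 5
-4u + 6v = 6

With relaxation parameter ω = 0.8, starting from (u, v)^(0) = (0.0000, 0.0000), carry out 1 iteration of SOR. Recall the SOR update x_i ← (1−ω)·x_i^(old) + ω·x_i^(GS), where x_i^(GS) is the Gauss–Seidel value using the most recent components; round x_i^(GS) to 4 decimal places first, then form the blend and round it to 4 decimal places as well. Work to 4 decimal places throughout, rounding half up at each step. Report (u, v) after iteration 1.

Iteration 1:
  u: GS value = (5 - (-1)·0.0000) / (-5) = -1.0000;  u ← (1−ω)·0.0000 + ω·-1.0000 = -0.8000
  v: GS value = (6 - (-4)·-0.8000) / (6) = 0.4667;  v ← (1−ω)·0.0000 + ω·0.4667 = 0.3734

(-0.8000, 0.3734)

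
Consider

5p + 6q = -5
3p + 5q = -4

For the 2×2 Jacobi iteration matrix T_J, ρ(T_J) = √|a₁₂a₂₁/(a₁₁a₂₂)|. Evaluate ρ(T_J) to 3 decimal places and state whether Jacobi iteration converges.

a₁₂a₂₁/(a₁₁a₂₂) = (6)·(3) / ((5)·(5)) = 0.720000
ρ = √|0.720000| = √0.720000 = 0.849
ρ < 1, so Jacobi converges

0.849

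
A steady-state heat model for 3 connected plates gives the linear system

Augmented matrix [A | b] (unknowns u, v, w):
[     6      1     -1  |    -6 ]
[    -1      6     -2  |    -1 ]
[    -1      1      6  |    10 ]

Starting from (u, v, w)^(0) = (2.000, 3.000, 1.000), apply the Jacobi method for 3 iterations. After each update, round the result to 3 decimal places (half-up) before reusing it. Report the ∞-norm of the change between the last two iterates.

0.148

Iteration 1:
  u = (-6 - (1)·3.000 - (-1)·1.000) / (6) = -1.333
  v = (-1 - (-1)·2.000 - (-2)·1.000) / (6) = 0.500
  w = (10 - (-1)·2.000 - (1)·3.000) / (6) = 1.500
Iteration 2:
  u = (-6 - (1)·0.500 - (-1)·1.500) / (6) = -0.833
  v = (-1 - (-1)·-1.333 - (-2)·1.500) / (6) = 0.111
  w = (10 - (-1)·-1.333 - (1)·0.500) / (6) = 1.361
Iteration 3:
  u = (-6 - (1)·0.111 - (-1)·1.361) / (6) = -0.792
  v = (-1 - (-1)·-0.833 - (-2)·1.361) / (6) = 0.148
  w = (10 - (-1)·-0.833 - (1)·0.111) / (6) = 1.509
Change: (0.041, 0.037, 0.148) → max |·| = 0.148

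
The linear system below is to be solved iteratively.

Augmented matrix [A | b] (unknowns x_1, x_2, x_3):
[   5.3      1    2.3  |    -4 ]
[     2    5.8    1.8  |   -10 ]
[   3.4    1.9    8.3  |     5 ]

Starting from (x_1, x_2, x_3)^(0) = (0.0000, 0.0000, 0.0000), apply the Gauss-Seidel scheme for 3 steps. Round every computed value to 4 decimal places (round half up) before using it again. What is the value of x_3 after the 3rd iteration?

1.4422

Iteration 1:
  x_1 = (-4 - (1)·0.0000 - (2.3)·0.0000) / (5.3) = -0.7547
  x_2 = (-10 - (2)·-0.7547 - (1.8)·0.0000) / (5.8) = -1.4639
  x_3 = (5 - (3.4)·-0.7547 - (1.9)·-1.4639) / (8.3) = 1.2467
Iteration 2:
  x_1 = (-4 - (1)·-1.4639 - (2.3)·1.2467) / (5.3) = -1.0195
  x_2 = (-10 - (2)·-1.0195 - (1.8)·1.2467) / (5.8) = -1.7595
  x_3 = (5 - (3.4)·-1.0195 - (1.9)·-1.7595) / (8.3) = 1.4228
Iteration 3:
  x_1 = (-4 - (1)·-1.7595 - (2.3)·1.4228) / (5.3) = -1.0402
  x_2 = (-10 - (2)·-1.0402 - (1.8)·1.4228) / (5.8) = -1.8070
  x_3 = (5 - (3.4)·-1.0402 - (1.9)·-1.8070) / (8.3) = 1.4422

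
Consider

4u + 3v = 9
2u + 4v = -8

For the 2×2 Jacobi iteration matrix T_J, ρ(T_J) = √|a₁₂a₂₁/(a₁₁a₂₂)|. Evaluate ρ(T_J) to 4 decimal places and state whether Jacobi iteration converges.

0.6124

a₁₂a₂₁/(a₁₁a₂₂) = (3)·(2) / ((4)·(4)) = 0.375000
ρ = √|0.375000| = √0.375000 = 0.6124
ρ < 1, so Jacobi converges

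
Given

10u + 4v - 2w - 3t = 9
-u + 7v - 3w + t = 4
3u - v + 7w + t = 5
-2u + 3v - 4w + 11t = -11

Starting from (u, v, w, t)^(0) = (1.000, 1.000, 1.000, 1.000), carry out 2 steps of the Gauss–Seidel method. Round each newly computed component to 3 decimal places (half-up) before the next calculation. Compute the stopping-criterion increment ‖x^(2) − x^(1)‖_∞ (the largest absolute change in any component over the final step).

Iteration 1:
  u = (9 - (4)·1.000 - (-2)·1.000 - (-3)·1.000) / (10) = 1.000
  v = (4 - (-1)·1.000 - (-3)·1.000 - (1)·1.000) / (7) = 1.000
  w = (5 - (3)·1.000 - (-1)·1.000 - (1)·1.000) / (7) = 0.286
  t = (-11 - (-2)·1.000 - (3)·1.000 - (-4)·0.286) / (11) = -0.987
Iteration 2:
  u = (9 - (4)·1.000 - (-2)·0.286 - (-3)·-0.987) / (10) = 0.261
  v = (4 - (-1)·0.261 - (-3)·0.286 - (1)·-0.987) / (7) = 0.872
  w = (5 - (3)·0.261 - (-1)·0.872 - (1)·-0.987) / (7) = 0.868
  t = (-11 - (-2)·0.261 - (3)·0.872 - (-4)·0.868) / (11) = -0.875
Change: (-0.739, -0.128, 0.582, 0.112) → max |·| = 0.739

0.739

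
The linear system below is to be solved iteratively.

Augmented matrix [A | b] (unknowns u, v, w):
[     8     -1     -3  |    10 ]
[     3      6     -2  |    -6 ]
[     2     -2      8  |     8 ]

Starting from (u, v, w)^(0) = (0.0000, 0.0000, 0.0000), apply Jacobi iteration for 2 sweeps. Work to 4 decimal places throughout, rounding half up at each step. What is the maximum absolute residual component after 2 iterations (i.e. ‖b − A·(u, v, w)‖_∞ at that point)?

Iteration 1:
  u = (10 - (-1)·0.0000 - (-3)·0.0000) / (8) = 1.2500
  v = (-6 - (3)·0.0000 - (-2)·0.0000) / (6) = -1.0000
  w = (8 - (2)·0.0000 - (-2)·0.0000) / (8) = 1.0000
Iteration 2:
  u = (10 - (-1)·-1.0000 - (-3)·1.0000) / (8) = 1.5000
  v = (-6 - (3)·1.2500 - (-2)·1.0000) / (6) = -1.2917
  w = (8 - (2)·1.2500 - (-2)·-1.0000) / (8) = 0.4375
Residual b − A·x = (-1.9792, -1.8748, -1.0834); ∞-norm = 1.9792

1.9792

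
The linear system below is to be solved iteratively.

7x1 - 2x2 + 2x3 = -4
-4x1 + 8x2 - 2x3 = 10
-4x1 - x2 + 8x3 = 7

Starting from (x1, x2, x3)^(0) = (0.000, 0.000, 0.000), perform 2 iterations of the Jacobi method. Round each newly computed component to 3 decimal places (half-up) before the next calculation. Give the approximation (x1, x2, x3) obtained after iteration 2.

Iteration 1:
  x1 = (-4 - (-2)·0.000 - (2)·0.000) / (7) = -0.571
  x2 = (10 - (-4)·0.000 - (-2)·0.000) / (8) = 1.250
  x3 = (7 - (-4)·0.000 - (-1)·0.000) / (8) = 0.875
Iteration 2:
  x1 = (-4 - (-2)·1.250 - (2)·0.875) / (7) = -0.464
  x2 = (10 - (-4)·-0.571 - (-2)·0.875) / (8) = 1.183
  x3 = (7 - (-4)·-0.571 - (-1)·1.250) / (8) = 0.746

(-0.464, 1.183, 0.746)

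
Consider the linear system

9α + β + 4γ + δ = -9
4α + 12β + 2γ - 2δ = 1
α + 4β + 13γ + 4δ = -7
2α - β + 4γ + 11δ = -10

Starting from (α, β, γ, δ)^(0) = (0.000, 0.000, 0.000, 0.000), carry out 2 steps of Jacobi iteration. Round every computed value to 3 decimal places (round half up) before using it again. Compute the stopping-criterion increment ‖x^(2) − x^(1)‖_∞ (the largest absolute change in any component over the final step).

Iteration 1:
  α = (-9 - (1)·0.000 - (4)·0.000 - (1)·0.000) / (9) = -1.000
  β = (1 - (4)·0.000 - (2)·0.000 - (-2)·0.000) / (12) = 0.083
  γ = (-7 - (1)·0.000 - (4)·0.000 - (4)·0.000) / (13) = -0.538
  δ = (-10 - (2)·0.000 - (-1)·0.000 - (4)·0.000) / (11) = -0.909
Iteration 2:
  α = (-9 - (1)·0.083 - (4)·-0.538 - (1)·-0.909) / (9) = -0.669
  β = (1 - (4)·-1.000 - (2)·-0.538 - (-2)·-0.909) / (12) = 0.355
  γ = (-7 - (1)·-1.000 - (4)·0.083 - (4)·-0.909) / (13) = -0.207
  δ = (-10 - (2)·-1.000 - (-1)·0.083 - (4)·-0.538) / (11) = -0.524
Change: (0.331, 0.272, 0.331, 0.385) → max |·| = 0.385

0.385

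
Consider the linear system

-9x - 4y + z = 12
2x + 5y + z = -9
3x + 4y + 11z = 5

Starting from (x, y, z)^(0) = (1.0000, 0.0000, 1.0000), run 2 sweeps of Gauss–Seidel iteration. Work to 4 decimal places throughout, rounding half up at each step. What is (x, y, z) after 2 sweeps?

Iteration 1:
  x = (12 - (-4)·0.0000 - (1)·1.0000) / (-9) = -1.2222
  y = (-9 - (2)·-1.2222 - (1)·1.0000) / (5) = -1.5111
  z = (5 - (3)·-1.2222 - (4)·-1.5111) / (11) = 1.3374
Iteration 2:
  x = (12 - (-4)·-1.5111 - (1)·1.3374) / (-9) = -0.5131
  y = (-9 - (2)·-0.5131 - (1)·1.3374) / (5) = -1.8622
  z = (5 - (3)·-0.5131 - (4)·-1.8622) / (11) = 1.2716

(-0.5131, -1.8622, 1.2716)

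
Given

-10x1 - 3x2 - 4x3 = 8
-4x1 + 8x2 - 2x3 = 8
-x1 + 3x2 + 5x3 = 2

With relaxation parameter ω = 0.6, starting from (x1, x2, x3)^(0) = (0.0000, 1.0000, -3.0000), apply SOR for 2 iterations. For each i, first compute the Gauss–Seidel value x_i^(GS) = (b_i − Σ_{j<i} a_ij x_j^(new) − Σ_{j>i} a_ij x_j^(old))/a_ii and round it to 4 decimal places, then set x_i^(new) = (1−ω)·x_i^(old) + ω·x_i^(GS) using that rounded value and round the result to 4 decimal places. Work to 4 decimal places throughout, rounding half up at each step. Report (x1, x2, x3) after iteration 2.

(-0.2805, 0.5694, -0.4615)

Iteration 1:
  x1: GS value = (8 - (-3)·1.0000 - (-4)·-3.0000) / (-10) = 0.1000;  x1 ← (1−ω)·0.0000 + ω·0.1000 = 0.0600
  x2: GS value = (8 - (-4)·0.0600 - (-2)·-3.0000) / (8) = 0.2800;  x2 ← (1−ω)·1.0000 + ω·0.2800 = 0.5680
  x3: GS value = (2 - (-1)·0.0600 - (3)·0.5680) / (5) = 0.0712;  x3 ← (1−ω)·-3.0000 + ω·0.0712 = -1.1573
Iteration 2:
  x1: GS value = (8 - (-3)·0.5680 - (-4)·-1.1573) / (-10) = -0.5075;  x1 ← (1−ω)·0.0600 + ω·-0.5075 = -0.2805
  x2: GS value = (8 - (-4)·-0.2805 - (-2)·-1.1573) / (8) = 0.5704;  x2 ← (1−ω)·0.5680 + ω·0.5704 = 0.5694
  x3: GS value = (2 - (-1)·-0.2805 - (3)·0.5694) / (5) = 0.0023;  x3 ← (1−ω)·-1.1573 + ω·0.0023 = -0.4615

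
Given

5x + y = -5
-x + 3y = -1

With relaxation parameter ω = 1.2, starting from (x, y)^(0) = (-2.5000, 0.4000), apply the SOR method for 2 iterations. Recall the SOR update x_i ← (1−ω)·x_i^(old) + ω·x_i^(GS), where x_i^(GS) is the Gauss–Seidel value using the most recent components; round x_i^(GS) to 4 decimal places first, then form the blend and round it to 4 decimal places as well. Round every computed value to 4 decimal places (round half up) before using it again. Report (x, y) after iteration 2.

Iteration 1:
  x: GS value = (-5 - (1)·0.4000) / (5) = -1.0800;  x ← (1−ω)·-2.5000 + ω·-1.0800 = -0.7960
  y: GS value = (-1 - (-1)·-0.7960) / (3) = -0.5987;  y ← (1−ω)·0.4000 + ω·-0.5987 = -0.7984
Iteration 2:
  x: GS value = (-5 - (1)·-0.7984) / (5) = -0.8403;  x ← (1−ω)·-0.7960 + ω·-0.8403 = -0.8492
  y: GS value = (-1 - (-1)·-0.8492) / (3) = -0.6164;  y ← (1−ω)·-0.7984 + ω·-0.6164 = -0.5800

(-0.8492, -0.5800)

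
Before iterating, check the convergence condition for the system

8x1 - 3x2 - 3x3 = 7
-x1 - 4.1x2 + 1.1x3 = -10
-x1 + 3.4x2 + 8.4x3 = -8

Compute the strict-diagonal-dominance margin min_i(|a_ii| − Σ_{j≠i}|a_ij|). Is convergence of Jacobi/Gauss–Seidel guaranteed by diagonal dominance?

row 1: |8| − (3+3) = 2
row 2: |-4.1| − (1+1.1) = 2
row 3: |8.4| − (1+3.4) = 4
minimum over rows = 2 → strictly diagonally dominant (convergence guaranteed)

2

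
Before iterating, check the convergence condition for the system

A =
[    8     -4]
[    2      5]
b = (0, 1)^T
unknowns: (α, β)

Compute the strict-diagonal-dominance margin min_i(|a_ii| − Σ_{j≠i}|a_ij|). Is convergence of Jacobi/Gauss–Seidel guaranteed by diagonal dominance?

row 1: |8| − (4) = 4
row 2: |5| − (2) = 3
minimum over rows = 3 → strictly diagonally dominant (convergence guaranteed)

3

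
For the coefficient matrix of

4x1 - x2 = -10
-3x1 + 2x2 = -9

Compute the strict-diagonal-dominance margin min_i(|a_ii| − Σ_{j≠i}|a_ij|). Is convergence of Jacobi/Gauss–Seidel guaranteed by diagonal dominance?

row 1: |4| − (1) = 3
row 2: |2| − (3) = -1
minimum over rows = -1 → not strictly diagonally dominant

-1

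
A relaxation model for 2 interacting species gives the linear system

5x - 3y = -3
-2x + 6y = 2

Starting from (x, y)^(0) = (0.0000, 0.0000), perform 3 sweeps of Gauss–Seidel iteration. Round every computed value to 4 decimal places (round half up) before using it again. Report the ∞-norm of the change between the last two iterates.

Iteration 1:
  x = (-3 - (-3)·0.0000) / (5) = -0.6000
  y = (2 - (-2)·-0.6000) / (6) = 0.1333
Iteration 2:
  x = (-3 - (-3)·0.1333) / (5) = -0.5200
  y = (2 - (-2)·-0.5200) / (6) = 0.1600
Iteration 3:
  x = (-3 - (-3)·0.1600) / (5) = -0.5040
  y = (2 - (-2)·-0.5040) / (6) = 0.1653
Change: (0.0160, 0.0053) → max |·| = 0.0160

0.0160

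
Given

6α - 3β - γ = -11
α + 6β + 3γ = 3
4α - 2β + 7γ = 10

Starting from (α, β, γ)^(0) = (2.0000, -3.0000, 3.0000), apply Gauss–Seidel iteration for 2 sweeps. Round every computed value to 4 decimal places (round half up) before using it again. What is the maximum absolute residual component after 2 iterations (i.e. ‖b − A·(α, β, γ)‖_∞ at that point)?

2.2192

Iteration 1:
  α = (-11 - (-3)·-3.0000 - (-1)·3.0000) / (6) = -2.8333
  β = (3 - (1)·-2.8333 - (3)·3.0000) / (6) = -0.5278
  γ = (10 - (4)·-2.8333 - (-2)·-0.5278) / (7) = 2.8968
Iteration 2:
  α = (-11 - (-3)·-0.5278 - (-1)·2.8968) / (6) = -1.6144
  β = (3 - (1)·-1.6144 - (3)·2.8968) / (6) = -0.6793
  γ = (10 - (4)·-1.6144 - (-2)·-0.6793) / (7) = 2.1570
Residual b − A·x = (-1.1945, 2.2192, 0.0000); ∞-norm = 2.2192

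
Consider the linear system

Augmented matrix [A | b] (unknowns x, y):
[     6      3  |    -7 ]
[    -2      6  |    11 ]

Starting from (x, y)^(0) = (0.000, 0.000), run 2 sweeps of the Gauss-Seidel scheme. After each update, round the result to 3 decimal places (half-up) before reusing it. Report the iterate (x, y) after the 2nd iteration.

Iteration 1:
  x = (-7 - (3)·0.000) / (6) = -1.167
  y = (11 - (-2)·-1.167) / (6) = 1.444
Iteration 2:
  x = (-7 - (3)·1.444) / (6) = -1.889
  y = (11 - (-2)·-1.889) / (6) = 1.204

(-1.889, 1.204)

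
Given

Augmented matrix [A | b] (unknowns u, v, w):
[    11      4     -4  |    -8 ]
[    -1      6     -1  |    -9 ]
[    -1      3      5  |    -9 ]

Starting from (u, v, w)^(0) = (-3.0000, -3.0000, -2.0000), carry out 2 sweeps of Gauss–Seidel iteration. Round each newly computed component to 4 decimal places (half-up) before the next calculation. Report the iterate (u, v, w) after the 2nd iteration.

(-0.3064, -1.6738, -0.8570)

Iteration 1:
  u = (-8 - (4)·-3.0000 - (-4)·-2.0000) / (11) = -0.3636
  v = (-9 - (-1)·-0.3636 - (-1)·-2.0000) / (6) = -1.8939
  w = (-9 - (-1)·-0.3636 - (3)·-1.8939) / (5) = -0.7364
Iteration 2:
  u = (-8 - (4)·-1.8939 - (-4)·-0.7364) / (11) = -0.3064
  v = (-9 - (-1)·-0.3064 - (-1)·-0.7364) / (6) = -1.6738
  w = (-9 - (-1)·-0.3064 - (3)·-1.6738) / (5) = -0.8570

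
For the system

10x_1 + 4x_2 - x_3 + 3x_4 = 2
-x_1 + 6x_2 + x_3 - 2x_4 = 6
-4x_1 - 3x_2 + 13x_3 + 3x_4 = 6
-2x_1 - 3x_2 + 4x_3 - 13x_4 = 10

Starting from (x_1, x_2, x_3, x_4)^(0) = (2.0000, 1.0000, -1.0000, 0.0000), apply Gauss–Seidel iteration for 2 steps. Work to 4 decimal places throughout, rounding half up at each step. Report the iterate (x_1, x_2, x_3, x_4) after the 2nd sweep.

Iteration 1:
  x_1 = (2 - (4)·1.0000 - (-1)·-1.0000 - (3)·0.0000) / (10) = -0.3000
  x_2 = (6 - (-1)·-0.3000 - (1)·-1.0000 - (-2)·0.0000) / (6) = 1.1167
  x_3 = (6 - (-4)·-0.3000 - (-3)·1.1167 - (3)·0.0000) / (13) = 0.6269
  x_4 = (10 - (-2)·-0.3000 - (-3)·1.1167 - (4)·0.6269) / (-13) = -0.7879
Iteration 2:
  x_1 = (2 - (4)·1.1167 - (-1)·0.6269 - (3)·-0.7879) / (10) = 0.0524
  x_2 = (6 - (-1)·0.0524 - (1)·0.6269 - (-2)·-0.7879) / (6) = 0.6416
  x_3 = (6 - (-4)·0.0524 - (-3)·0.6416 - (3)·-0.7879) / (13) = 0.8075
  x_4 = (10 - (-2)·0.0524 - (-3)·0.6416 - (4)·0.8075) / (-13) = -0.6769

(0.0524, 0.6416, 0.8075, -0.6769)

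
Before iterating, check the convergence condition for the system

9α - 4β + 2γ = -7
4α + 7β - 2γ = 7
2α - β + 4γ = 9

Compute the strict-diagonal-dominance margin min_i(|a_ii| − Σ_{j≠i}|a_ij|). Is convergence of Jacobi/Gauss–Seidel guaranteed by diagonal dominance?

1

row 1: |9| − (4+2) = 3
row 2: |7| − (4+2) = 1
row 3: |4| − (2+1) = 1
minimum over rows = 1 → strictly diagonally dominant (convergence guaranteed)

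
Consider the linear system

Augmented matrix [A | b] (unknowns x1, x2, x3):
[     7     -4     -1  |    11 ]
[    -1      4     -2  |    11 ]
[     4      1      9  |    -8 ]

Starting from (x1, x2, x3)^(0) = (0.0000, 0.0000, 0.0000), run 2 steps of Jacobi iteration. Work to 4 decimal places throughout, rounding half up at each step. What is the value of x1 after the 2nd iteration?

Iteration 1:
  x1 = (11 - (-4)·0.0000 - (-1)·0.0000) / (7) = 1.5714
  x2 = (11 - (-1)·0.0000 - (-2)·0.0000) / (4) = 2.7500
  x3 = (-8 - (4)·0.0000 - (1)·0.0000) / (9) = -0.8889
Iteration 2:
  x1 = (11 - (-4)·2.7500 - (-1)·-0.8889) / (7) = 3.0159
  x2 = (11 - (-1)·1.5714 - (-2)·-0.8889) / (4) = 2.6984
  x3 = (-8 - (4)·1.5714 - (1)·2.7500) / (9) = -1.8928

3.0159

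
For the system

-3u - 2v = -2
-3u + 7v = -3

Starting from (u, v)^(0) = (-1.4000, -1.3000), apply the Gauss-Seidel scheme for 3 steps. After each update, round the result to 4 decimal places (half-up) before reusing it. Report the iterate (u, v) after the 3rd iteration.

(0.8055, -0.0834)

Iteration 1:
  u = (-2 - (-2)·-1.3000) / (-3) = 1.5333
  v = (-3 - (-3)·1.5333) / (7) = 0.2286
Iteration 2:
  u = (-2 - (-2)·0.2286) / (-3) = 0.5143
  v = (-3 - (-3)·0.5143) / (7) = -0.2082
Iteration 3:
  u = (-2 - (-2)·-0.2082) / (-3) = 0.8055
  v = (-3 - (-3)·0.8055) / (7) = -0.0834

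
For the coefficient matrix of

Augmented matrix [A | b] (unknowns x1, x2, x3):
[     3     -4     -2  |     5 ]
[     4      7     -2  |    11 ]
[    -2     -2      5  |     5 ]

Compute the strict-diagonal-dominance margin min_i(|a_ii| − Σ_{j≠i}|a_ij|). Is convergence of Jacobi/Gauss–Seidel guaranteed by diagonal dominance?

row 1: |3| − (4+2) = -3
row 2: |7| − (4+2) = 1
row 3: |5| − (2+2) = 1
minimum over rows = -3 → not strictly diagonally dominant

-3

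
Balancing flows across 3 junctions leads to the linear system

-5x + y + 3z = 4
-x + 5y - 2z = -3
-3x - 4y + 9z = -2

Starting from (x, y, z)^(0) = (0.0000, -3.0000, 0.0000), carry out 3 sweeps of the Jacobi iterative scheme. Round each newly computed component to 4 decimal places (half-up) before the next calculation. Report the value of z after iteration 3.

Iteration 1:
  x = (4 - (1)·-3.0000 - (3)·0.0000) / (-5) = -1.4000
  y = (-3 - (-1)·0.0000 - (-2)·0.0000) / (5) = -0.6000
  z = (-2 - (-3)·0.0000 - (-4)·-3.0000) / (9) = -1.5556
Iteration 2:
  x = (4 - (1)·-0.6000 - (3)·-1.5556) / (-5) = -1.8534
  y = (-3 - (-1)·-1.4000 - (-2)·-1.5556) / (5) = -1.5022
  z = (-2 - (-3)·-1.4000 - (-4)·-0.6000) / (9) = -0.9556
Iteration 3:
  x = (4 - (1)·-1.5022 - (3)·-0.9556) / (-5) = -1.6738
  y = (-3 - (-1)·-1.8534 - (-2)·-0.9556) / (5) = -1.3529
  z = (-2 - (-3)·-1.8534 - (-4)·-1.5022) / (9) = -1.5077

-1.5077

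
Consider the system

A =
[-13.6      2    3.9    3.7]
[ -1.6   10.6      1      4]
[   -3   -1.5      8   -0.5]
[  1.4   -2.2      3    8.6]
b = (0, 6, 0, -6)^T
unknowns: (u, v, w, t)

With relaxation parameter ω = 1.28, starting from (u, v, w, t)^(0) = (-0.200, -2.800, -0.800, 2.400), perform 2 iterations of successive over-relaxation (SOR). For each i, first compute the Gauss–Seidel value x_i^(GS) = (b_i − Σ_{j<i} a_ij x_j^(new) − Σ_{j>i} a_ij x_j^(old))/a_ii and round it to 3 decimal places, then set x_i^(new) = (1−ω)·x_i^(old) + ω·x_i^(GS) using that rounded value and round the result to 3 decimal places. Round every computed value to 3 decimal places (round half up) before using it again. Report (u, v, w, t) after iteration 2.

(-0.312, 1.279, -0.134, 0.121)

Iteration 1:
  u: GS value = (0 - (2)·-2.800 - (3.9)·-0.800 - (3.7)·2.400) / (-13.6) = 0.012;  u ← (1−ω)·-0.200 + ω·0.012 = 0.071
  v: GS value = (6 - (-1.6)·0.071 - (1)·-0.800 - (4)·2.400) / (10.6) = -0.253;  v ← (1−ω)·-2.800 + ω·-0.253 = 0.460
  w: GS value = (0 - (-3)·0.071 - (-1.5)·0.460 - (-0.5)·2.400) / (8) = 0.263;  w ← (1−ω)·-0.800 + ω·0.263 = 0.561
  t: GS value = (-6 - (1.4)·0.071 - (-2.2)·0.460 - (3)·0.561) / (8.6) = -0.787;  t ← (1−ω)·2.400 + ω·-0.787 = -1.679
Iteration 2:
  u: GS value = (0 - (2)·0.460 - (3.9)·0.561 - (3.7)·-1.679) / (-13.6) = -0.228;  u ← (1−ω)·0.071 + ω·-0.228 = -0.312
  v: GS value = (6 - (-1.6)·-0.312 - (1)·0.561 - (4)·-1.679) / (10.6) = 1.100;  v ← (1−ω)·0.460 + ω·1.100 = 1.279
  w: GS value = (0 - (-3)·-0.312 - (-1.5)·1.279 - (-0.5)·-1.679) / (8) = 0.018;  w ← (1−ω)·0.561 + ω·0.018 = -0.134
  t: GS value = (-6 - (1.4)·-0.312 - (-2.2)·1.279 - (3)·-0.134) / (8.6) = -0.273;  t ← (1−ω)·-1.679 + ω·-0.273 = 0.121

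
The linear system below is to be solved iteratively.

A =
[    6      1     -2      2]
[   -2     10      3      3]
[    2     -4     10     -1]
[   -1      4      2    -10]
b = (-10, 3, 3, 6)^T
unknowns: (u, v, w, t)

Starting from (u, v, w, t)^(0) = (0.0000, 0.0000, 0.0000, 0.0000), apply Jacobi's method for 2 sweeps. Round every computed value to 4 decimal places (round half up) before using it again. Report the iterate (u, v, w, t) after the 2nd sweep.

(-1.4167, 0.0567, 0.6933, -0.2533)

Iteration 1:
  u = (-10 - (1)·0.0000 - (-2)·0.0000 - (2)·0.0000) / (6) = -1.6667
  v = (3 - (-2)·0.0000 - (3)·0.0000 - (3)·0.0000) / (10) = 0.3000
  w = (3 - (2)·0.0000 - (-4)·0.0000 - (-1)·0.0000) / (10) = 0.3000
  t = (6 - (-1)·0.0000 - (4)·0.0000 - (2)·0.0000) / (-10) = -0.6000
Iteration 2:
  u = (-10 - (1)·0.3000 - (-2)·0.3000 - (2)·-0.6000) / (6) = -1.4167
  v = (3 - (-2)·-1.6667 - (3)·0.3000 - (3)·-0.6000) / (10) = 0.0567
  w = (3 - (2)·-1.6667 - (-4)·0.3000 - (-1)·-0.6000) / (10) = 0.6933
  t = (6 - (-1)·-1.6667 - (4)·0.3000 - (2)·0.3000) / (-10) = -0.2533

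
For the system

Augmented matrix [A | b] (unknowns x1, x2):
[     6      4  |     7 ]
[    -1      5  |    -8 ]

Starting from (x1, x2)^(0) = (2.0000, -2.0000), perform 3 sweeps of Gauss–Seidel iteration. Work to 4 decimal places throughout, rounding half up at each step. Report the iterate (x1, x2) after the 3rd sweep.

Iteration 1:
  x1 = (7 - (4)·-2.0000) / (6) = 2.5000
  x2 = (-8 - (-1)·2.5000) / (5) = -1.1000
Iteration 2:
  x1 = (7 - (4)·-1.1000) / (6) = 1.9000
  x2 = (-8 - (-1)·1.9000) / (5) = -1.2200
Iteration 3:
  x1 = (7 - (4)·-1.2200) / (6) = 1.9800
  x2 = (-8 - (-1)·1.9800) / (5) = -1.2040

(1.9800, -1.2040)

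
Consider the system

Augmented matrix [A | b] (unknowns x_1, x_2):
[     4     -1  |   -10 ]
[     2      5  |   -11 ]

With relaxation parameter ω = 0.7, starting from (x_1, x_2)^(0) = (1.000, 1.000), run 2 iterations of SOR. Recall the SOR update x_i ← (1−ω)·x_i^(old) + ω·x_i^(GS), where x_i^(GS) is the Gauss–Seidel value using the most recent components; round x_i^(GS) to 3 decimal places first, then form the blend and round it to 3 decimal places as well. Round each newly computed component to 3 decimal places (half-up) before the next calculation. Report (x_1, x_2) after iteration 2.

Iteration 1:
  x_1: GS value = (-10 - (-1)·1.000) / (4) = -2.250;  x_1 ← (1−ω)·1.000 + ω·-2.250 = -1.275
  x_2: GS value = (-11 - (2)·-1.275) / (5) = -1.690;  x_2 ← (1−ω)·1.000 + ω·-1.690 = -0.883
Iteration 2:
  x_1: GS value = (-10 - (-1)·-0.883) / (4) = -2.721;  x_1 ← (1−ω)·-1.275 + ω·-2.721 = -2.287
  x_2: GS value = (-11 - (2)·-2.287) / (5) = -1.285;  x_2 ← (1−ω)·-0.883 + ω·-1.285 = -1.164

(-2.287, -1.164)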